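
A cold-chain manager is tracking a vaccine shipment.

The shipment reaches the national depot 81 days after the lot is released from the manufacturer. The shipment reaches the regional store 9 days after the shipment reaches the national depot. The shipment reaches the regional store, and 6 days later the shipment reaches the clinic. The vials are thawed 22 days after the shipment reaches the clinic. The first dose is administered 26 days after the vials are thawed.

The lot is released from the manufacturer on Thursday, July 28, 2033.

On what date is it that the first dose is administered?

The lot is released from the manufacturer: Jul 28, 2033.
The shipment reaches the national depot: Jul 28, 2033 + 81 days = Oct 17, 2033.
The shipment reaches the regional store: Oct 17, 2033 + 9 days = Oct 26, 2033.
The shipment reaches the clinic: Oct 26, 2033 + 6 days = Nov 1, 2033.
The vials are thawed: Nov 1, 2033 + 22 days = Nov 23, 2033.
The first dose is administered: Nov 23, 2033 + 26 days = Dec 19, 2033.

Monday, December 19, 2033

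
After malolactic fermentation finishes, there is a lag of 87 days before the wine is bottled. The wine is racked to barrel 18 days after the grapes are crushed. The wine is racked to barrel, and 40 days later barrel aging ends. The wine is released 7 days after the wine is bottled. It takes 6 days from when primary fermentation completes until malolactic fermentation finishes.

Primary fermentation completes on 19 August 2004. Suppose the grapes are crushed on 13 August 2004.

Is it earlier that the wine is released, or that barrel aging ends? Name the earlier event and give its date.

Barrel aging ends — 10 October 2004

Primary fermentation completes: Aug 19, 2004.
Malolactic fermentation finishes: Aug 19, 2004 + 6 days = Aug 25, 2004.
The wine is bottled: Aug 25, 2004 + 87 days = Nov 20, 2004.
The wine is released: Nov 20, 2004 + 7 days = Nov 27, 2004.
The grapes are crushed: Aug 13, 2004.
The wine is racked to barrel: Aug 13, 2004 + 18 days = Aug 31, 2004.
Barrel aging ends: Aug 31, 2004 + 40 days = Oct 10, 2004.
Comparing: the wine is released on Nov 27, 2004 vs barrel aging ends on Oct 10, 2004. Earlier: barrel aging ends.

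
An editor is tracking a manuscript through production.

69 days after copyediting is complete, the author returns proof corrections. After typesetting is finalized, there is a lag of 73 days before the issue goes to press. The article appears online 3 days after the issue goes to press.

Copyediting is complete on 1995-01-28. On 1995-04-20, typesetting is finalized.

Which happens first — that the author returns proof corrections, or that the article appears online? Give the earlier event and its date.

The author returns proof corrections — 1995-04-07

Copyediting is complete: Jan 28, 1995.
The author returns proof corrections: Jan 28, 1995 + 69 days = Apr 7, 1995.
Typesetting is finalized: Apr 20, 1995.
The issue goes to press: Apr 20, 1995 + 73 days = Jul 2, 1995.
The article appears online: Jul 2, 1995 + 3 days = Jul 5, 1995.
Comparing: the author returns proof corrections on Apr 7, 1995 vs the article appears online on Jul 5, 1995. Earlier: the author returns proof corrections.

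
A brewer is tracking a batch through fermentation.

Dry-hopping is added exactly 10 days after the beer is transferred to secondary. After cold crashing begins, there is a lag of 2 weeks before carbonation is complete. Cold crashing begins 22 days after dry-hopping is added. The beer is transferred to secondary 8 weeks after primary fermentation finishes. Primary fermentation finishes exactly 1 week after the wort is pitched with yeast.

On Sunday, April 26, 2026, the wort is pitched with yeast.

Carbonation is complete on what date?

Thursday, August 13, 2026

The wort is pitched with yeast: Apr 26, 2026.
Primary fermentation finishes: Apr 26, 2026 + 1 week = May 3, 2026.
The beer is transferred to secondary: May 3, 2026 + 8 weeks = Jun 28, 2026.
Dry-hopping is added: Jun 28, 2026 + 10 days = Jul 8, 2026.
Cold crashing begins: Jul 8, 2026 + 22 days = Jul 30, 2026.
Carbonation is complete: Jul 30, 2026 + 2 weeks = Aug 13, 2026.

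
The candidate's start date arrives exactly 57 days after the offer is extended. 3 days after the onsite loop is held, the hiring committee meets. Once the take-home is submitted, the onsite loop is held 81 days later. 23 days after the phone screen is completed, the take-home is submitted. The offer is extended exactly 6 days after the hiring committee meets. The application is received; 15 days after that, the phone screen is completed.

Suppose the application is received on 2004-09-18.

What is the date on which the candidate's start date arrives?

2005-03-22

The application is received: Sep 18, 2004.
The phone screen is completed: Sep 18, 2004 + 15 days = Oct 3, 2004.
The take-home is submitted: Oct 3, 2004 + 23 days = Oct 26, 2004.
The onsite loop is held: Oct 26, 2004 + 81 days = Jan 15, 2005.
The hiring committee meets: Jan 15, 2005 + 3 days = Jan 18, 2005.
The offer is extended: Jan 18, 2005 + 6 days = Jan 24, 2005.
The candidate's start date arrives: Jan 24, 2005 + 57 days = Mar 22, 2005.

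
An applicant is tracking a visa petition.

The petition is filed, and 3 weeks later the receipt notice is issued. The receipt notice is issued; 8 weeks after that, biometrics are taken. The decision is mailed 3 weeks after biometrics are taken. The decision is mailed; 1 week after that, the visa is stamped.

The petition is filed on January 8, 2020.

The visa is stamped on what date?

April 22, 2020

The petition is filed: Jan 8, 2020.
The receipt notice is issued: Jan 8, 2020 + 3 weeks = Jan 29, 2020.
Biometrics are taken: Jan 29, 2020 + 8 weeks = Mar 25, 2020.
The decision is mailed: Mar 25, 2020 + 3 weeks = Apr 15, 2020.
The visa is stamped: Apr 15, 2020 + 1 week = Apr 22, 2020.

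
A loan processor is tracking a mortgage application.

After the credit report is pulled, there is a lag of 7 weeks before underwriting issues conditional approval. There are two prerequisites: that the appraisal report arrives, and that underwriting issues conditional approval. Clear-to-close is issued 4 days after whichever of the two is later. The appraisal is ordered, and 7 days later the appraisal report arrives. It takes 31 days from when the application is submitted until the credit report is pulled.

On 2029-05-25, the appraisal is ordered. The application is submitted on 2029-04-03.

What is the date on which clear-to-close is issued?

2029-06-26

The appraisal is ordered: May 25, 2029.
The appraisal report arrives: May 25, 2029 + 7 days = Jun 1, 2029.
The application is submitted: Apr 3, 2029.
The credit report is pulled: Apr 3, 2029 + 31 days = May 4, 2029.
Underwriting issues conditional approval: May 4, 2029 + 7 weeks = Jun 22, 2029.
Both prerequisites met — the appraisal report arrives (Jun 1, 2029), underwriting issues conditional approval (Jun 22, 2029); the later is Jun 22, 2029.
Clear-to-close is issued: Jun 22, 2029 + 4 days = Jun 26, 2029.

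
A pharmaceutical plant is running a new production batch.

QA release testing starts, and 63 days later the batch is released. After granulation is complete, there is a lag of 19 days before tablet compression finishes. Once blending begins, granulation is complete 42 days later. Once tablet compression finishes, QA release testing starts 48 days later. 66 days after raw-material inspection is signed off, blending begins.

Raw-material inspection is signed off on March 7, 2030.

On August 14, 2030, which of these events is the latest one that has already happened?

Raw-material inspection is signed off: Mar 7, 2030.
Blending begins: Mar 7, 2030 + 66 days = May 12, 2030.
Granulation is complete: May 12, 2030 + 42 days = Jun 23, 2030.
Tablet compression finishes: Jun 23, 2030 + 19 days = Jul 12, 2030.
QA release testing starts: Jul 12, 2030 + 48 days = Aug 29, 2030.
The batch is released: Aug 29, 2030 + 63 days = Oct 31, 2030.
Aug 14, 2030 falls between when tablet compression finishes (Jul 12, 2030) and when QA release testing starts (Aug 29, 2030).

Tablet compression finishes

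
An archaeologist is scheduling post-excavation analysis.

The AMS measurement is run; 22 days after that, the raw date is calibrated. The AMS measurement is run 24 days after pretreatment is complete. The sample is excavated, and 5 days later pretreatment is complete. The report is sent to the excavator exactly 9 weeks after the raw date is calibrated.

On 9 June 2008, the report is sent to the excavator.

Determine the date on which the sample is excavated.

The report is sent to the excavator: Jun 9, 2008.
The raw date is calibrated: Jun 9, 2008 − 9 weeks = Apr 7, 2008.
The AMS measurement is run: Apr 7, 2008 − 22 days = Mar 16, 2008.
Pretreatment is complete: Mar 16, 2008 − 24 days = Feb 21, 2008.
The sample is excavated: Feb 21, 2008 − 5 days = Feb 16, 2008.

16 February 2008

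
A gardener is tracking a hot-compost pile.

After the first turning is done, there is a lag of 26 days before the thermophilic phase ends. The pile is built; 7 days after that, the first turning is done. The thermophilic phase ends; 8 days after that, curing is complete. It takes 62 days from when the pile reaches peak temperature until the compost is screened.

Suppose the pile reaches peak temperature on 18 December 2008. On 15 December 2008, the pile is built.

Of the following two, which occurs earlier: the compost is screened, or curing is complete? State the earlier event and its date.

Curing is complete — 25 January 2009

The pile reaches peak temperature: Dec 18, 2008.
The compost is screened: Dec 18, 2008 + 62 days = Feb 18, 2009.
The pile is built: Dec 15, 2008.
The first turning is done: Dec 15, 2008 + 7 days = Dec 22, 2008.
The thermophilic phase ends: Dec 22, 2008 + 26 days = Jan 17, 2009.
Curing is complete: Jan 17, 2009 + 8 days = Jan 25, 2009.
Comparing: the compost is screened on Feb 18, 2009 vs curing is complete on Jan 25, 2009. Earlier: curing is complete.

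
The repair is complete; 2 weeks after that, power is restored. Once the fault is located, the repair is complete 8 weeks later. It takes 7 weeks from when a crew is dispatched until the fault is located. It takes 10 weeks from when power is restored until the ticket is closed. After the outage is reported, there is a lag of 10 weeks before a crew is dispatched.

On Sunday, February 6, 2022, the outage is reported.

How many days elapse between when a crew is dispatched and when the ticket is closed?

189 days

Causal path: a crew is dispatched → the fault is located → the repair is complete → power is restored → the ticket is closed.
Total delay along the path: 7 + 8 + 2 + 10 weeks = 27 weeks = 189 days.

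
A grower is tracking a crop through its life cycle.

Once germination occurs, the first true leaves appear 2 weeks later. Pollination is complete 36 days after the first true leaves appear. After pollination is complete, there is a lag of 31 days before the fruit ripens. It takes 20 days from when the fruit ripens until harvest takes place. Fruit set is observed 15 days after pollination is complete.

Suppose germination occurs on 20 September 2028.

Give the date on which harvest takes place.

30 December 2028

Germination occurs: Sep 20, 2028.
The first true leaves appear: Sep 20, 2028 + 2 weeks = Oct 4, 2028.
Pollination is complete: Oct 4, 2028 + 36 days = Nov 9, 2028.
The fruit ripens: Nov 9, 2028 + 31 days = Dec 10, 2028.
Harvest takes place: Dec 10, 2028 + 20 days = Dec 30, 2028.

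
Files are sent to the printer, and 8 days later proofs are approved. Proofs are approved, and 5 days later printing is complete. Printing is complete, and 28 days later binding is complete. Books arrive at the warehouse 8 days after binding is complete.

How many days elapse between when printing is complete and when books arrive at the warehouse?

Causal path: printing is complete → binding is complete → books arrive at the warehouse.
Total delay along the path: 28 + 8 = 36 days.

36 days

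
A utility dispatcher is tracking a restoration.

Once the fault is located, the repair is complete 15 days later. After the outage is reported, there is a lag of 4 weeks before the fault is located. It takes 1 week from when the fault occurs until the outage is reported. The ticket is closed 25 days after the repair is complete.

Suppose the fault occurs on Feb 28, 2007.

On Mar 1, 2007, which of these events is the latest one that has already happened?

The fault occurs: Feb 28, 2007.
The outage is reported: Feb 28, 2007 + 1 week = Mar 7, 2007.
The fault is located: Mar 7, 2007 + 4 weeks = Apr 4, 2007.
The repair is complete: Apr 4, 2007 + 15 days = Apr 19, 2007.
The ticket is closed: Apr 19, 2007 + 25 days = May 14, 2007.
Mar 1, 2007 falls between when the fault occurs (Feb 28, 2007) and when the outage is reported (Mar 7, 2007).

The fault occurs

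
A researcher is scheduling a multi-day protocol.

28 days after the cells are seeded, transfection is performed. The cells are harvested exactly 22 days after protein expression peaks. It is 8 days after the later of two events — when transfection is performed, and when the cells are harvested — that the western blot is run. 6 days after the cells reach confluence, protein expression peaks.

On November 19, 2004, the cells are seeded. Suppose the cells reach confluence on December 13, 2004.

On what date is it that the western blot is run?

The cells are seeded: Nov 19, 2004.
Transfection is performed: Nov 19, 2004 + 28 days = Dec 17, 2004.
The cells reach confluence: Dec 13, 2004.
Protein expression peaks: Dec 13, 2004 + 6 days = Dec 19, 2004.
The cells are harvested: Dec 19, 2004 + 22 days = Jan 10, 2005.
Both prerequisites met — transfection is performed (Dec 17, 2004), the cells are harvested (Jan 10, 2005); the later is Jan 10, 2005.
The western blot is run: Jan 10, 2005 + 8 days = Jan 18, 2005.

January 18, 2005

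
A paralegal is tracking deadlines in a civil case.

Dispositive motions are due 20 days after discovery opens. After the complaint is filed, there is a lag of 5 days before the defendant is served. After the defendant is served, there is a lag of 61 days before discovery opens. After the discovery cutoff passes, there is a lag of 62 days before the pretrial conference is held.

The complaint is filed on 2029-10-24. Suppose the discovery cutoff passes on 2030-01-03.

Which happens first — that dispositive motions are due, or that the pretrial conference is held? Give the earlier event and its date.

Dispositive motions are due — 2030-01-18

The complaint is filed: Oct 24, 2029.
The defendant is served: Oct 24, 2029 + 5 days = Oct 29, 2029.
Discovery opens: Oct 29, 2029 + 61 days = Dec 29, 2029.
Dispositive motions are due: Dec 29, 2029 + 20 days = Jan 18, 2030.
The discovery cutoff passes: Jan 3, 2030.
The pretrial conference is held: Jan 3, 2030 + 62 days = Mar 6, 2030.
Comparing: dispositive motions are due on Jan 18, 2030 vs the pretrial conference is held on Mar 6, 2030. Earlier: dispositive motions are due.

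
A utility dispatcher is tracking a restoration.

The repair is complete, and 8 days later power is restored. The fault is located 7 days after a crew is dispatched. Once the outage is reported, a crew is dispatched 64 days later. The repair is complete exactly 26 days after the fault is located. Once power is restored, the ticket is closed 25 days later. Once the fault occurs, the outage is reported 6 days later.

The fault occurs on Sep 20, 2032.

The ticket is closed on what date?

Feb 3, 2033

The fault occurs: Sep 20, 2032.
The outage is reported: Sep 20, 2032 + 6 days = Sep 26, 2032.
A crew is dispatched: Sep 26, 2032 + 64 days = Nov 29, 2032.
The fault is located: Nov 29, 2032 + 7 days = Dec 6, 2032.
The repair is complete: Dec 6, 2032 + 26 days = Jan 1, 2033.
Power is restored: Jan 1, 2033 + 8 days = Jan 9, 2033.
The ticket is closed: Jan 9, 2033 + 25 days = Feb 3, 2033.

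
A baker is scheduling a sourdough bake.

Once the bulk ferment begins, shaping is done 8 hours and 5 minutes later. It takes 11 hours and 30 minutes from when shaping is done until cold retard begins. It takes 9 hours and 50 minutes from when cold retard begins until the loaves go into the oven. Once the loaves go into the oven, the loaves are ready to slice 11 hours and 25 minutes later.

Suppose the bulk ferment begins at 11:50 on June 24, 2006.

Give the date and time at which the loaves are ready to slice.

04:40 on June 26, 2006

The bulk ferment begins: 11:50 Jun 24, 2006.
Shaping is done: 11:50 Jun 24, 2006 + 8h05m = 19:55 Jun 24, 2006.
Cold retard begins: 19:55 Jun 24, 2006 + 11h30m = 07:25 Jun 25, 2006.
The loaves go into the oven: 07:25 Jun 25, 2006 + 9h50m = 17:15 Jun 25, 2006.
The loaves are ready to slice: 17:15 Jun 25, 2006 + 11h25m = 04:40 Jun 26, 2006.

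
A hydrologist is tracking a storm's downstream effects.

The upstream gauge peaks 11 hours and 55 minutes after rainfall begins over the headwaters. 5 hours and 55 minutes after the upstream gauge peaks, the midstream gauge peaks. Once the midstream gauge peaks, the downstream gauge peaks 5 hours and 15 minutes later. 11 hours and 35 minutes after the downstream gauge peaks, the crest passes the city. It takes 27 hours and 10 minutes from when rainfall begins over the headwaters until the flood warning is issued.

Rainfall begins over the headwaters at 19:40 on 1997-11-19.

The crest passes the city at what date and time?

Rainfall begins over the headwaters: 19:40 Nov 19, 1997.
The upstream gauge peaks: 19:40 Nov 19, 1997 + 11h55m = 07:35 Nov 20, 1997.
The midstream gauge peaks: 07:35 Nov 20, 1997 + 5h55m = 13:30 Nov 20, 1997.
The downstream gauge peaks: 13:30 Nov 20, 1997 + 5h15m = 18:45 Nov 20, 1997.
The crest passes the city: 18:45 Nov 20, 1997 + 11h35m = 06:20 Nov 21, 1997.

06:20 on 1997-11-21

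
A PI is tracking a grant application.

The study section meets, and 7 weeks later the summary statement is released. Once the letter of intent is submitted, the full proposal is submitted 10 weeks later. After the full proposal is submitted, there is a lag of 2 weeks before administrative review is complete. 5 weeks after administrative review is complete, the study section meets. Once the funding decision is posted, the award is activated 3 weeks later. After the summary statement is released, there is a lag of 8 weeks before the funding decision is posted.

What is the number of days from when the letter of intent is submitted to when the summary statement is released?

168 days

Causal path: the letter of intent is submitted → the full proposal is submitted → administrative review is complete → the study section meets → the summary statement is released.
Total delay along the path: 10 + 2 + 5 + 7 weeks = 24 weeks = 168 days.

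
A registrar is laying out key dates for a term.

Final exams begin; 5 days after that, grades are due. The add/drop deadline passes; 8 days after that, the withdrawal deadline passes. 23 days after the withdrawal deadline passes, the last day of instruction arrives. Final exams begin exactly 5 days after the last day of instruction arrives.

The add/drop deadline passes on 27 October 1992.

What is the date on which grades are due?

7 December 1992

The add/drop deadline passes: Oct 27, 1992.
The withdrawal deadline passes: Oct 27, 1992 + 8 days = Nov 4, 1992.
The last day of instruction arrives: Nov 4, 1992 + 23 days = Nov 27, 1992.
Final exams begin: Nov 27, 1992 + 5 days = Dec 2, 1992.
Grades are due: Dec 2, 1992 + 5 days = Dec 7, 1992.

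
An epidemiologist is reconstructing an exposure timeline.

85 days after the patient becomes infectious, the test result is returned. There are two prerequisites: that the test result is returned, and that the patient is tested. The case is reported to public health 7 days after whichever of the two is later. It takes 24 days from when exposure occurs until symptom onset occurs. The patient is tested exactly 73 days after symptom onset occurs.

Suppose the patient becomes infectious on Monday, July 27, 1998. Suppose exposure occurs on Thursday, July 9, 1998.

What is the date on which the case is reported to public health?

Tuesday, October 27, 1998

The patient becomes infectious: Jul 27, 1998.
The test result is returned: Jul 27, 1998 + 85 days = Oct 20, 1998.
Exposure occurs: Jul 9, 1998.
Symptom onset occurs: Jul 9, 1998 + 24 days = Aug 2, 1998.
The patient is tested: Aug 2, 1998 + 73 days = Oct 14, 1998.
Both prerequisites met — the test result is returned (Oct 20, 1998), the patient is tested (Oct 14, 1998); the later is Oct 20, 1998.
The case is reported to public health: Oct 20, 1998 + 7 days = Oct 27, 1998.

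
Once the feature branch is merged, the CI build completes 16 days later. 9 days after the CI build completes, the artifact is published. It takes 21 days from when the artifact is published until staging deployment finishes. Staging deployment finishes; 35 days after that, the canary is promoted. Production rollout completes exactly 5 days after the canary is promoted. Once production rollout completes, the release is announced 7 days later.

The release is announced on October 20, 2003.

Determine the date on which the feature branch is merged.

July 19, 2003

The release is announced: Oct 20, 2003.
Production rollout completes: Oct 20, 2003 − 7 days = Oct 13, 2003.
The canary is promoted: Oct 13, 2003 − 5 days = Oct 8, 2003.
Staging deployment finishes: Oct 8, 2003 − 35 days = Sep 3, 2003.
The artifact is published: Sep 3, 2003 − 21 days = Aug 13, 2003.
The CI build completes: Aug 13, 2003 − 9 days = Aug 4, 2003.
The feature branch is merged: Aug 4, 2003 − 16 days = Jul 19, 2003.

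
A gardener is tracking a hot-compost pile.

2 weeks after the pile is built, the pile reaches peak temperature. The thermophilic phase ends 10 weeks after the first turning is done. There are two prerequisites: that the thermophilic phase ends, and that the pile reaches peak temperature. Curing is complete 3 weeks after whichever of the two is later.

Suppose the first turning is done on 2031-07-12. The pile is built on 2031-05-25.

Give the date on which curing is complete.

The first turning is done: Jul 12, 2031.
The thermophilic phase ends: Jul 12, 2031 + 10 weeks = Sep 20, 2031.
The pile is built: May 25, 2031.
The pile reaches peak temperature: May 25, 2031 + 2 weeks = Jun 8, 2031.
Both prerequisites met — the thermophilic phase ends (Sep 20, 2031), the pile reaches peak temperature (Jun 8, 2031); the later is Sep 20, 2031.
Curing is complete: Sep 20, 2031 + 3 weeks = Oct 11, 2031.

2031-10-11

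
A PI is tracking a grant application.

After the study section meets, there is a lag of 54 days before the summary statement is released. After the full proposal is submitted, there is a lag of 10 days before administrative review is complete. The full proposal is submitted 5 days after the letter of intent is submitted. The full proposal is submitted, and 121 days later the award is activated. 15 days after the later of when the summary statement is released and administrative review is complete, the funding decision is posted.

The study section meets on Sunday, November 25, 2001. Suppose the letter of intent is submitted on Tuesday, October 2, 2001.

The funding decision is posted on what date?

The study section meets: Nov 25, 2001.
The summary statement is released: Nov 25, 2001 + 54 days = Jan 18, 2002.
The letter of intent is submitted: Oct 2, 2001.
The full proposal is submitted: Oct 2, 2001 + 5 days = Oct 7, 2001.
Administrative review is complete: Oct 7, 2001 + 10 days = Oct 17, 2001.
Both prerequisites met — the summary statement is released (Jan 18, 2002), administrative review is complete (Oct 17, 2001); the later is Jan 18, 2002.
The funding decision is posted: Jan 18, 2002 + 15 days = Feb 2, 2002.

Saturday, February 2, 2002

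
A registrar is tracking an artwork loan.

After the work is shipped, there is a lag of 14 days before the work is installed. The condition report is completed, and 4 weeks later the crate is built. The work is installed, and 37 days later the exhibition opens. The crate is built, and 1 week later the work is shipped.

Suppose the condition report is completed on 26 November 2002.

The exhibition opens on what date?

20 February 2003

The condition report is completed: Nov 26, 2002.
The crate is built: Nov 26, 2002 + 4 weeks = Dec 24, 2002.
The work is shipped: Dec 24, 2002 + 1 week = Dec 31, 2002.
The work is installed: Dec 31, 2002 + 14 days = Jan 14, 2003.
The exhibition opens: Jan 14, 2003 + 37 days = Feb 20, 2003.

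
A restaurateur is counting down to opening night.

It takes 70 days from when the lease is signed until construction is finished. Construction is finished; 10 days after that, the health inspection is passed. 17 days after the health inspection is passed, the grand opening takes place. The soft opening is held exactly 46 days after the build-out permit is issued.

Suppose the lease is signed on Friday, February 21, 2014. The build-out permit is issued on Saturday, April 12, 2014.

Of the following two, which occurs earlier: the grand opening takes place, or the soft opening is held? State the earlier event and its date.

The lease is signed: Feb 21, 2014.
Construction is finished: Feb 21, 2014 + 70 days = May 2, 2014.
The health inspection is passed: May 2, 2014 + 10 days = May 12, 2014.
The grand opening takes place: May 12, 2014 + 17 days = May 29, 2014.
The build-out permit is issued: Apr 12, 2014.
The soft opening is held: Apr 12, 2014 + 46 days = May 28, 2014.
Comparing: the grand opening takes place on May 29, 2014 vs the soft opening is held on May 28, 2014. Earlier: the soft opening is held.

The soft opening is held — Wednesday, May 28, 2014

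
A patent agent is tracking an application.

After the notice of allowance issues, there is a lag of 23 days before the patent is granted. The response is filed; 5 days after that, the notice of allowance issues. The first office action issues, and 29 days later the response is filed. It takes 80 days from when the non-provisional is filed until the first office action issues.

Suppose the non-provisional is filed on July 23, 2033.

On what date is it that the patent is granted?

The non-provisional is filed: Jul 23, 2033.
The first office action issues: Jul 23, 2033 + 80 days = Oct 11, 2033.
The response is filed: Oct 11, 2033 + 29 days = Nov 9, 2033.
The notice of allowance issues: Nov 9, 2033 + 5 days = Nov 14, 2033.
The patent is granted: Nov 14, 2033 + 23 days = Dec 7, 2033.

December 7, 2033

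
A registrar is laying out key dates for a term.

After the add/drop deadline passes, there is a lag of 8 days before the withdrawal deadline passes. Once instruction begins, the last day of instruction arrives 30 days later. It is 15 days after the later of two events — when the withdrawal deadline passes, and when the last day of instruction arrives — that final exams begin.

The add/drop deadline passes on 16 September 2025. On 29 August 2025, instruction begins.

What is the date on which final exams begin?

13 October 2025

The add/drop deadline passes: Sep 16, 2025.
The withdrawal deadline passes: Sep 16, 2025 + 8 days = Sep 24, 2025.
Instruction begins: Aug 29, 2025.
The last day of instruction arrives: Aug 29, 2025 + 30 days = Sep 28, 2025.
Both prerequisites met — the withdrawal deadline passes (Sep 24, 2025), the last day of instruction arrives (Sep 28, 2025); the later is Sep 28, 2025.
Final exams begin: Sep 28, 2025 + 15 days = Oct 13, 2025.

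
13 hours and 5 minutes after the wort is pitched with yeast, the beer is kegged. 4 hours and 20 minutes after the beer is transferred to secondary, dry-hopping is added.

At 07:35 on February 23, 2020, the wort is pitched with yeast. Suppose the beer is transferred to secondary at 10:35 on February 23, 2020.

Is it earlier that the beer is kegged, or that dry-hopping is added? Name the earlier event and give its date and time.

The wort is pitched with yeast: 07:35 Feb 23, 2020.
The beer is kegged: 07:35 Feb 23, 2020 + 13h05m = 20:40 Feb 23, 2020.
The beer is transferred to secondary: 10:35 Feb 23, 2020.
Dry-hopping is added: 10:35 Feb 23, 2020 + 4h20m = 14:55 Feb 23, 2020.
Comparing: the beer is kegged at 20:40 Feb 23, 2020 vs dry-hopping is added at 14:55 Feb 23, 2020. Earlier: dry-hopping is added.

Dry-hopping is added — 14:55 on February 23, 2020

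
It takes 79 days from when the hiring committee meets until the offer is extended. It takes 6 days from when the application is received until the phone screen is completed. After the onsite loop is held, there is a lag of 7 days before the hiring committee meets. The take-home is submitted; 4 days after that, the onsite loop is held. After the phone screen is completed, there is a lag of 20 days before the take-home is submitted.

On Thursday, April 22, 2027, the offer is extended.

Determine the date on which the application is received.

Sunday, December 27, 2026

The offer is extended: Apr 22, 2027.
The hiring committee meets: Apr 22, 2027 − 79 days = Feb 2, 2027.
The onsite loop is held: Feb 2, 2027 − 7 days = Jan 26, 2027.
The take-home is submitted: Jan 26, 2027 − 4 days = Jan 22, 2027.
The phone screen is completed: Jan 22, 2027 − 20 days = Jan 2, 2027.
The application is received: Jan 2, 2027 − 6 days = Dec 27, 2026.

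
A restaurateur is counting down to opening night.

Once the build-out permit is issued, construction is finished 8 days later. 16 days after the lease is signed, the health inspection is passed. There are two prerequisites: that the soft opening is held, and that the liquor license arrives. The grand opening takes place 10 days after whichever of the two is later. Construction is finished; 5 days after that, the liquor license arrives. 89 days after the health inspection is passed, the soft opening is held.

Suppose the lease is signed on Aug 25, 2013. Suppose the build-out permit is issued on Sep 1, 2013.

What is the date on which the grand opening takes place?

Dec 18, 2013

The lease is signed: Aug 25, 2013.
The health inspection is passed: Aug 25, 2013 + 16 days = Sep 10, 2013.
The soft opening is held: Sep 10, 2013 + 89 days = Dec 8, 2013.
The build-out permit is issued: Sep 1, 2013.
Construction is finished: Sep 1, 2013 + 8 days = Sep 9, 2013.
The liquor license arrives: Sep 9, 2013 + 5 days = Sep 14, 2013.
Both prerequisites met — the soft opening is held (Dec 8, 2013), the liquor license arrives (Sep 14, 2013); the later is Dec 8, 2013.
The grand opening takes place: Dec 8, 2013 + 10 days = Dec 18, 2013.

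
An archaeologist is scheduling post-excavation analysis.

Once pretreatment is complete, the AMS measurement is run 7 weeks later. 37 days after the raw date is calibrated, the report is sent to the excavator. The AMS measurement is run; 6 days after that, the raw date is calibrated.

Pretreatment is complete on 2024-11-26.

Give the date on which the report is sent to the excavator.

2025-02-26

Pretreatment is complete: Nov 26, 2024.
The AMS measurement is run: Nov 26, 2024 + 7 weeks = Jan 14, 2025.
The raw date is calibrated: Jan 14, 2025 + 6 days = Jan 20, 2025.
The report is sent to the excavator: Jan 20, 2025 + 37 days = Feb 26, 2025.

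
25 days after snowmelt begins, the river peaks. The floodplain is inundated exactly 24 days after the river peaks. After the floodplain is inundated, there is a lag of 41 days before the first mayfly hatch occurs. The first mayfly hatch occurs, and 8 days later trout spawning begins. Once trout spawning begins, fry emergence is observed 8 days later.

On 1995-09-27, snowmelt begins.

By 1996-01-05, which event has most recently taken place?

Snowmelt begins: Sep 27, 1995.
The river peaks: Sep 27, 1995 + 25 days = Oct 22, 1995.
The floodplain is inundated: Oct 22, 1995 + 24 days = Nov 15, 1995.
The first mayfly hatch occurs: Nov 15, 1995 + 41 days = Dec 26, 1995.
Trout spawning begins: Dec 26, 1995 + 8 days = Jan 3, 1996.
Fry emergence is observed: Jan 3, 1996 + 8 days = Jan 11, 1996.
Jan 5, 1996 falls between when trout spawning begins (Jan 3, 1996) and when fry emergence is observed (Jan 11, 1996).

Trout spawning begins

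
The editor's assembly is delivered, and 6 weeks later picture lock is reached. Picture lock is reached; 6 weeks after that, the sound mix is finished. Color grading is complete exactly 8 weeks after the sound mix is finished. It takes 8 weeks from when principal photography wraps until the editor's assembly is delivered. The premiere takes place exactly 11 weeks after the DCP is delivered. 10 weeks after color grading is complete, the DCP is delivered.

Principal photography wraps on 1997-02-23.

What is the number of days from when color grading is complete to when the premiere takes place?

Causal path: color grading is complete → the DCP is delivered → the premiere takes place.
Total delay along the path: 10 + 11 weeks = 21 weeks = 147 days.

147 days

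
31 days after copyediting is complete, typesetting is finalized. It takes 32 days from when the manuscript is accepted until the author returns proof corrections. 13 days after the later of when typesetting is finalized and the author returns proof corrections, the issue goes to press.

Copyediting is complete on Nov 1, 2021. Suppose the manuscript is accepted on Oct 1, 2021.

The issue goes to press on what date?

Dec 15, 2021

Copyediting is complete: Nov 1, 2021.
Typesetting is finalized: Nov 1, 2021 + 31 days = Dec 2, 2021.
The manuscript is accepted: Oct 1, 2021.
The author returns proof corrections: Oct 1, 2021 + 32 days = Nov 2, 2021.
Both prerequisites met — typesetting is finalized (Dec 2, 2021), the author returns proof corrections (Nov 2, 2021); the later is Dec 2, 2021.
The issue goes to press: Dec 2, 2021 + 13 days = Dec 15, 2021.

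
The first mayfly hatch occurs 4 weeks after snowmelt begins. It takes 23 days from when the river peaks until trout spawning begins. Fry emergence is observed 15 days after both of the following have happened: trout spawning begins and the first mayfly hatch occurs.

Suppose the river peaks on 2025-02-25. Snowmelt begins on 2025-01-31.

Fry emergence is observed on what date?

The river peaks: Feb 25, 2025.
Trout spawning begins: Feb 25, 2025 + 23 days = Mar 20, 2025.
Snowmelt begins: Jan 31, 2025.
The first mayfly hatch occurs: Jan 31, 2025 + 4 weeks = Feb 28, 2025.
Both prerequisites met — trout spawning begins (Mar 20, 2025), the first mayfly hatch occurs (Feb 28, 2025); the later is Mar 20, 2025.
Fry emergence is observed: Mar 20, 2025 + 15 days = Apr 4, 2025.

2025-04-04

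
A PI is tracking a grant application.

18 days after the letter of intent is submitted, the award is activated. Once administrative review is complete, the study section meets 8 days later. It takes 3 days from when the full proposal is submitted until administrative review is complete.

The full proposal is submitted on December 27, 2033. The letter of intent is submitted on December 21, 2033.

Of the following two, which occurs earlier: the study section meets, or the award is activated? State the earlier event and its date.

The full proposal is submitted: Dec 27, 2033.
Administrative review is complete: Dec 27, 2033 + 3 days = Dec 30, 2033.
The study section meets: Dec 30, 2033 + 8 days = Jan 7, 2034.
The letter of intent is submitted: Dec 21, 2033.
The award is activated: Dec 21, 2033 + 18 days = Jan 8, 2034.
Comparing: the study section meets on Jan 7, 2034 vs the award is activated on Jan 8, 2034. Earlier: the study section meets.

The study section meets — January 7, 2034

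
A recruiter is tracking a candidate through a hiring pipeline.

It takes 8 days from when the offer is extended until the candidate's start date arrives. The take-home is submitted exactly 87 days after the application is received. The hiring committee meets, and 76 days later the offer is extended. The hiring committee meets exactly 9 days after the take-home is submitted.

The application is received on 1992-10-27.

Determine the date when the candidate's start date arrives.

1993-04-25

The application is received: Oct 27, 1992.
The take-home is submitted: Oct 27, 1992 + 87 days = Jan 22, 1993.
The hiring committee meets: Jan 22, 1993 + 9 days = Jan 31, 1993.
The offer is extended: Jan 31, 1993 + 76 days = Apr 17, 1993.
The candidate's start date arrives: Apr 17, 1993 + 8 days = Apr 25, 1993.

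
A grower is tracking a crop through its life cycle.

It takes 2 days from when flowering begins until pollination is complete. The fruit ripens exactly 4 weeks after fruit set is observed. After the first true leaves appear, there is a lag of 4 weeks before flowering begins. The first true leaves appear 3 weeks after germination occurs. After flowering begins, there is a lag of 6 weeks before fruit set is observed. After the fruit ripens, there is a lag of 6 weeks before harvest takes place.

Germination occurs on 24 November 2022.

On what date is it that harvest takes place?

Germination occurs: Nov 24, 2022.
The first true leaves appear: Nov 24, 2022 + 3 weeks = Dec 15, 2022.
Flowering begins: Dec 15, 2022 + 4 weeks = Jan 12, 2023.
Fruit set is observed: Jan 12, 2023 + 6 weeks = Feb 23, 2023.
The fruit ripens: Feb 23, 2023 + 4 weeks = Mar 23, 2023.
Harvest takes place: Mar 23, 2023 + 6 weeks = May 4, 2023.

4 May 2023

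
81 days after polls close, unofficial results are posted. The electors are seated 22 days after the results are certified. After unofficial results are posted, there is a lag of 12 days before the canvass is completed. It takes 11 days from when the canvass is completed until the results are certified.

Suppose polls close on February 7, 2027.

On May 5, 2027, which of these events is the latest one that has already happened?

Unofficial results are posted

Polls close: Feb 7, 2027.
Unofficial results are posted: Feb 7, 2027 + 81 days = Apr 29, 2027.
The canvass is completed: Apr 29, 2027 + 12 days = May 11, 2027.
The results are certified: May 11, 2027 + 11 days = May 22, 2027.
The electors are seated: May 22, 2027 + 22 days = Jun 13, 2027.
May 5, 2027 falls between when unofficial results are posted (Apr 29, 2027) and when the canvass is completed (May 11, 2027).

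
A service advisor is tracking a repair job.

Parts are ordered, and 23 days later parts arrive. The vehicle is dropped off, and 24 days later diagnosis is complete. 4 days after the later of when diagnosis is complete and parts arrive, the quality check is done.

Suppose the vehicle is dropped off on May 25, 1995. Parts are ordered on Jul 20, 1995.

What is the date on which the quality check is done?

The vehicle is dropped off: May 25, 1995.
Diagnosis is complete: May 25, 1995 + 24 days = Jun 18, 1995.
Parts are ordered: Jul 20, 1995.
Parts arrive: Jul 20, 1995 + 23 days = Aug 12, 1995.
Both prerequisites met — diagnosis is complete (Jun 18, 1995), parts arrive (Aug 12, 1995); the later is Aug 12, 1995.
The quality check is done: Aug 12, 1995 + 4 days = Aug 16, 1995.

Aug 16, 1995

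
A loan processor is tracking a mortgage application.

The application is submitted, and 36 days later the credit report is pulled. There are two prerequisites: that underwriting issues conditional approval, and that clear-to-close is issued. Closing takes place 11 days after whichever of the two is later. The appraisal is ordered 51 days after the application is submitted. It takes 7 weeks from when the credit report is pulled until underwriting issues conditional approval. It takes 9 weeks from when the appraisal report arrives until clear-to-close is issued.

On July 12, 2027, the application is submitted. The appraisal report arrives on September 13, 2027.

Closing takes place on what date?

November 26, 2027

The application is submitted: Jul 12, 2027.
The credit report is pulled: Jul 12, 2027 + 36 days = Aug 17, 2027.
Underwriting issues conditional approval: Aug 17, 2027 + 7 weeks = Oct 5, 2027.
The appraisal report arrives: Sep 13, 2027.
Clear-to-close is issued: Sep 13, 2027 + 9 weeks = Nov 15, 2027.
Both prerequisites met — underwriting issues conditional approval (Oct 5, 2027), clear-to-close is issued (Nov 15, 2027); the later is Nov 15, 2027.
Closing takes place: Nov 15, 2027 + 11 days = Nov 26, 2027.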